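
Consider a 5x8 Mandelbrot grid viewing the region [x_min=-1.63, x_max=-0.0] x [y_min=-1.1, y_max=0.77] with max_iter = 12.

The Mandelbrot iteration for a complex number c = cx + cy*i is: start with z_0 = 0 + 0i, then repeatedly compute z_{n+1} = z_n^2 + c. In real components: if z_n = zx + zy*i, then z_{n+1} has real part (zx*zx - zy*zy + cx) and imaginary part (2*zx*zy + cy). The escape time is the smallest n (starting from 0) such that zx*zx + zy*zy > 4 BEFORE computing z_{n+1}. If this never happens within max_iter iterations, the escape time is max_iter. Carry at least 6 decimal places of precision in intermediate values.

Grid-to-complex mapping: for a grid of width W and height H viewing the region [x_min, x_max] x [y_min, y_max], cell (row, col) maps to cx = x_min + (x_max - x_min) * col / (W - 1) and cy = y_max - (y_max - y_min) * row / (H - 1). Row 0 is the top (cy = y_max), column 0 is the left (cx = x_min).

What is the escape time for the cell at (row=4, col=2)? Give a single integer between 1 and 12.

Answer: 9

Derivation:
z_0 = 0 + 0i, c = -0.8150 + -0.2986i
Iter 1: z = -0.8150 + -0.2986i, |z|^2 = 0.7534
Iter 2: z = -0.2399 + 0.1881i, |z|^2 = 0.0929
Iter 3: z = -0.7928 + -0.3888i, |z|^2 = 0.7798
Iter 4: z = -0.3376 + 0.3180i, |z|^2 = 0.2151
Iter 5: z = -0.8021 + -0.5133i, |z|^2 = 0.9068
Iter 6: z = -0.4351 + 0.5249i, |z|^2 = 0.4648
Iter 7: z = -0.9012 + -0.7553i, |z|^2 = 1.3826
Iter 8: z = -0.5733 + 1.0627i, |z|^2 = 1.4580
Iter 9: z = -1.6157 + -1.5170i, |z|^2 = 4.9117
Escaped at iteration 9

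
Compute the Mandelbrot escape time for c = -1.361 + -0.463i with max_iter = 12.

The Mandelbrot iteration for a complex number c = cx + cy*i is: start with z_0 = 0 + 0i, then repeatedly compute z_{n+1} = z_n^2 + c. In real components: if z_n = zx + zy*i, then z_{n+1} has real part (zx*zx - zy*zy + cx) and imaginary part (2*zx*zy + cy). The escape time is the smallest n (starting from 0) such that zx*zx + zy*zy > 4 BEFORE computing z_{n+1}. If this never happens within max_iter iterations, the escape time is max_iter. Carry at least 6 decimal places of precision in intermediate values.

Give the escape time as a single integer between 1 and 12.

z_0 = 0 + 0i, c = -1.3610 + -0.4630i
Iter 1: z = -1.3610 + -0.4630i, |z|^2 = 2.0667
Iter 2: z = 0.2770 + 0.7973i, |z|^2 = 0.7124
Iter 3: z = -1.9200 + -0.0214i, |z|^2 = 3.6867
Iter 4: z = 2.3248 + -0.3809i, |z|^2 = 5.5498
Escaped at iteration 4

Answer: 4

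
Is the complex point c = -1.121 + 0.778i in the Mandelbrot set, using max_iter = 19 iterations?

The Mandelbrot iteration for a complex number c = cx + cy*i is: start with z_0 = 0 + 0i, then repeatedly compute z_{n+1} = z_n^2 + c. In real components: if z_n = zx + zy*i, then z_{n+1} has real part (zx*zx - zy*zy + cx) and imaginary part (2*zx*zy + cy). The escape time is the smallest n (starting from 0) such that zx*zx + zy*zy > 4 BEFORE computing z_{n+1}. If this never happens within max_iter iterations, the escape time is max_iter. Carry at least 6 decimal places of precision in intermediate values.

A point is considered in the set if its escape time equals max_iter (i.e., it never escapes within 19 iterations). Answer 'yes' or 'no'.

z_0 = 0 + 0i, c = -1.1210 + 0.7780i
Iter 1: z = -1.1210 + 0.7780i, |z|^2 = 1.8619
Iter 2: z = -0.4696 + -0.9663i, |z|^2 = 1.1543
Iter 3: z = -1.8341 + 1.6856i, |z|^2 = 6.2053
Escaped at iteration 3

Answer: no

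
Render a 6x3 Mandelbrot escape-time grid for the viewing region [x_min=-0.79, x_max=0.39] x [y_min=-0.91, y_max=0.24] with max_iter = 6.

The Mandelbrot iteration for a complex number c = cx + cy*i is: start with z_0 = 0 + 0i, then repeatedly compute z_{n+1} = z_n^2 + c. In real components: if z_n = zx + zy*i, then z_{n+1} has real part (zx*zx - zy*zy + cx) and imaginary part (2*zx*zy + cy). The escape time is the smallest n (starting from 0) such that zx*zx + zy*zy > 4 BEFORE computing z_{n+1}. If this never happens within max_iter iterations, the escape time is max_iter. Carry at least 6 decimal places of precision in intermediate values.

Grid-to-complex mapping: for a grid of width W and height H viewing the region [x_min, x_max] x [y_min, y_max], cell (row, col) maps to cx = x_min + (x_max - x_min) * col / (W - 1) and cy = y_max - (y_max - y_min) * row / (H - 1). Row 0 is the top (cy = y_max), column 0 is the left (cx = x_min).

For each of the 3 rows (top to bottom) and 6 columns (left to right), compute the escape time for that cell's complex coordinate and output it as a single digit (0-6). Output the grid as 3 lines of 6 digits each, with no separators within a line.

(row=0, col=0): c = -0.7900 + 0.2400i → escape time 6
(row=0, col=1): c = -0.5540 + 0.2400i → escape time 6
(row=0, col=2): c = -0.3180 + 0.2400i → escape time 6
(row=0, col=3): c = -0.0820 + 0.2400i → escape time 6
(row=0, col=4): c = 0.1540 + 0.2400i → escape time 6
(row=0, col=5): c = 0.3900 + 0.2400i → escape time 6
(row=1, col=0): c = -0.7900 + -0.3350i → escape time 6
(row=1, col=1): c = -0.5540 + -0.3350i → escape time 6
(row=1, col=2): c = -0.3180 + -0.3350i → escape time 6
(row=1, col=3): c = -0.0820 + -0.3350i → escape time 6
(row=1, col=4): c = 0.1540 + -0.3350i → escape time 6
(row=1, col=5): c = 0.3900 + -0.3350i → escape time 6
(row=2, col=0): c = -0.7900 + -0.9100i → escape time 4
(row=2, col=1): c = -0.5540 + -0.9100i → escape time 4
(row=2, col=2): c = -0.3180 + -0.9100i → escape time 5
(row=2, col=3): c = -0.0820 + -0.9100i → escape time 6
(row=2, col=4): c = 0.1540 + -0.9100i → escape time 4
(row=2, col=5): c = 0.3900 + -0.9100i → escape time 3

Answer: 666666
666666
445643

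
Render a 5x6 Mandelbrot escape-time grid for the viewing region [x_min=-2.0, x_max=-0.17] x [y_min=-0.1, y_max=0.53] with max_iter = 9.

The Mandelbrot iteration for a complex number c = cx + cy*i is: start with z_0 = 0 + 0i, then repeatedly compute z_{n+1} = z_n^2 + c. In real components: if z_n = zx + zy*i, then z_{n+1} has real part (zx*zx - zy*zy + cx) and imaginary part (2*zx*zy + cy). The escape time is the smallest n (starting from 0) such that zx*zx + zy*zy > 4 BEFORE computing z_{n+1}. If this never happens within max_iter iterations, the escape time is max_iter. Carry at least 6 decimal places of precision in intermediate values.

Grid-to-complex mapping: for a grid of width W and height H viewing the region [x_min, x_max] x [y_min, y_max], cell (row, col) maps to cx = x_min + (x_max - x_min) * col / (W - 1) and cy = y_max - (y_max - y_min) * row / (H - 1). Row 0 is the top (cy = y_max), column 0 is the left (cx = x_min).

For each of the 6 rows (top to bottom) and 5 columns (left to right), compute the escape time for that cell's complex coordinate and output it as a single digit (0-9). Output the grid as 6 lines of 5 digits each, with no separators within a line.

(row=0, col=0): c = -2.0000 + 0.5300i → escape time 1
(row=0, col=1): c = -1.5425 + 0.5300i → escape time 3
(row=0, col=2): c = -1.0850 + 0.5300i → escape time 5
(row=0, col=3): c = -0.6275 + 0.5300i → escape time 9
(row=0, col=4): c = -0.1700 + 0.5300i → escape time 9
(row=1, col=0): c = -2.0000 + 0.4040i → escape time 1
(row=1, col=1): c = -1.5425 + 0.4040i → escape time 4
(row=1, col=2): c = -1.0850 + 0.4040i → escape time 7
(row=1, col=3): c = -0.6275 + 0.4040i → escape time 9
(row=1, col=4): c = -0.1700 + 0.4040i → escape time 9
(row=2, col=0): c = -2.0000 + 0.2780i → escape time 1
(row=2, col=1): c = -1.5425 + 0.2780i → escape time 5
(row=2, col=2): c = -1.0850 + 0.2780i → escape time 9
(row=2, col=3): c = -0.6275 + 0.2780i → escape time 9
(row=2, col=4): c = -0.1700 + 0.2780i → escape time 9
(row=3, col=0): c = -2.0000 + 0.1520i → escape time 1
(row=3, col=1): c = -1.5425 + 0.1520i → escape time 5
(row=3, col=2): c = -1.0850 + 0.1520i → escape time 9
(row=3, col=3): c = -0.6275 + 0.1520i → escape time 9
(row=3, col=4): c = -0.1700 + 0.1520i → escape time 9
(row=4, col=0): c = -2.0000 + 0.0260i → escape time 1
(row=4, col=1): c = -1.5425 + 0.0260i → escape time 9
(row=4, col=2): c = -1.0850 + 0.0260i → escape time 9
(row=4, col=3): c = -0.6275 + 0.0260i → escape time 9
(row=4, col=4): c = -0.1700 + 0.0260i → escape time 9
(row=5, col=0): c = -2.0000 + -0.1000i → escape time 1
(row=5, col=1): c = -1.5425 + -0.1000i → escape time 6
(row=5, col=2): c = -1.0850 + -0.1000i → escape time 9
(row=5, col=3): c = -0.6275 + -0.1000i → escape time 9
(row=5, col=4): c = -0.1700 + -0.1000i → escape time 9

Answer: 13599
14799
15999
15999
19999
16999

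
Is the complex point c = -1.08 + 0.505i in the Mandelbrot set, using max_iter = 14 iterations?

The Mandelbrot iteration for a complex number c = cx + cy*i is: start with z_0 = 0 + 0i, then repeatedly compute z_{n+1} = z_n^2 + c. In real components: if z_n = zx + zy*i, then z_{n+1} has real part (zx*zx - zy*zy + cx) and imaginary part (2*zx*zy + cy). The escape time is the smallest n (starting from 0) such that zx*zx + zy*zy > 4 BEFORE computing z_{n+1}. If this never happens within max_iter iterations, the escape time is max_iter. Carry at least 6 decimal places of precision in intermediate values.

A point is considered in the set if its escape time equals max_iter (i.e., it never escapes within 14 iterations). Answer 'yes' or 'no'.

z_0 = 0 + 0i, c = -1.0800 + 0.5050i
Iter 1: z = -1.0800 + 0.5050i, |z|^2 = 1.4214
Iter 2: z = -0.1686 + -0.5858i, |z|^2 = 0.3716
Iter 3: z = -1.3947 + 0.7026i, |z|^2 = 2.4389
Iter 4: z = 0.3717 + -1.4548i, |z|^2 = 2.2545
Iter 5: z = -3.0582 + -0.5764i, |z|^2 = 9.6848
Escaped at iteration 5

Answer: no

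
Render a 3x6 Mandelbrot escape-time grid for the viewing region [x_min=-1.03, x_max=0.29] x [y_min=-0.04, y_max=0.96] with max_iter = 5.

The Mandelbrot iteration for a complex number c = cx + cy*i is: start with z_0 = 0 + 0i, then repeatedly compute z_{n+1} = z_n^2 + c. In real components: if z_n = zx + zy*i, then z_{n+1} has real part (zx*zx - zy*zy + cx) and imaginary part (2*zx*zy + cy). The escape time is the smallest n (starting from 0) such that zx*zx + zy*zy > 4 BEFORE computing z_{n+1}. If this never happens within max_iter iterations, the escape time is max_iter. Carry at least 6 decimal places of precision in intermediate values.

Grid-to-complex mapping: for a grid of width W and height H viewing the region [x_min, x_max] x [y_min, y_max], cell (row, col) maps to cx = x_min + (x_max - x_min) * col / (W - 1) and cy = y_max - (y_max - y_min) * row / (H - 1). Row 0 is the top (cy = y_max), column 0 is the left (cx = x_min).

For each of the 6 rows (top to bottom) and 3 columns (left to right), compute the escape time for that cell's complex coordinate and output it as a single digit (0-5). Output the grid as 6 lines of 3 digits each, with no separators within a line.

Answer: 354
355
555
555
555
555

Derivation:
(row=0, col=0): c = -1.0300 + 0.9600i → escape time 3
(row=0, col=1): c = -0.3700 + 0.9600i → escape time 5
(row=0, col=2): c = 0.2900 + 0.9600i → escape time 4
(row=1, col=0): c = -1.0300 + 0.7600i → escape time 3
(row=1, col=1): c = -0.3700 + 0.7600i → escape time 5
(row=1, col=2): c = 0.2900 + 0.7600i → escape time 5
(row=2, col=0): c = -1.0300 + 0.5600i → escape time 5
(row=2, col=1): c = -0.3700 + 0.5600i → escape time 5
(row=2, col=2): c = 0.2900 + 0.5600i → escape time 5
(row=3, col=0): c = -1.0300 + 0.3600i → escape time 5
(row=3, col=1): c = -0.3700 + 0.3600i → escape time 5
(row=3, col=2): c = 0.2900 + 0.3600i → escape time 5
(row=4, col=0): c = -1.0300 + 0.1600i → escape time 5
(row=4, col=1): c = -0.3700 + 0.1600i → escape time 5
(row=4, col=2): c = 0.2900 + 0.1600i → escape time 5
(row=5, col=0): c = -1.0300 + -0.0400i → escape time 5
(row=5, col=1): c = -0.3700 + -0.0400i → escape time 5
(row=5, col=2): c = 0.2900 + -0.0400i → escape time 5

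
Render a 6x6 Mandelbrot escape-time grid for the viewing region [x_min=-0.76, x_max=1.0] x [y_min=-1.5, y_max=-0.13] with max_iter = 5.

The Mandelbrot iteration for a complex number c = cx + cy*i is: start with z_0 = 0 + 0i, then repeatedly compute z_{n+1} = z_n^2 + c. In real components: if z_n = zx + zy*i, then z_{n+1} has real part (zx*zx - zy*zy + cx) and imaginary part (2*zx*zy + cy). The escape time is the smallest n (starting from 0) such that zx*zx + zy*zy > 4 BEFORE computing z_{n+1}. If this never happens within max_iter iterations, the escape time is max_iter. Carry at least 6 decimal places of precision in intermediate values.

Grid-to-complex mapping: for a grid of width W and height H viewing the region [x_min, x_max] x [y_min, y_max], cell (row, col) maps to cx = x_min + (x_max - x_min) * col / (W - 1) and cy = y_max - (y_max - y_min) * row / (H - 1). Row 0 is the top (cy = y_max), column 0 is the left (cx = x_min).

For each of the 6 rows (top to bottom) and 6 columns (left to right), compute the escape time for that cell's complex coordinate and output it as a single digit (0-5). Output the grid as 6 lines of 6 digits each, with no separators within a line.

(row=0, col=0): c = -0.7600 + -0.1300i → escape time 5
(row=0, col=1): c = -0.4080 + -0.1300i → escape time 5
(row=0, col=2): c = -0.0560 + -0.1300i → escape time 5
(row=0, col=3): c = 0.2960 + -0.1300i → escape time 5
(row=0, col=4): c = 0.6480 + -0.1300i → escape time 4
(row=0, col=5): c = 1.0000 + -0.1300i → escape time 2
(row=1, col=0): c = -0.7600 + -0.4040i → escape time 5
(row=1, col=1): c = -0.4080 + -0.4040i → escape time 5
(row=1, col=2): c = -0.0560 + -0.4040i → escape time 5
(row=1, col=3): c = 0.2960 + -0.4040i → escape time 5
(row=1, col=4): c = 0.6480 + -0.4040i → escape time 3
(row=1, col=5): c = 1.0000 + -0.4040i → escape time 2
(row=2, col=0): c = -0.7600 + -0.6780i → escape time 5
(row=2, col=1): c = -0.4080 + -0.6780i → escape time 5
(row=2, col=2): c = -0.0560 + -0.6780i → escape time 5
(row=2, col=3): c = 0.2960 + -0.6780i → escape time 5
(row=2, col=4): c = 0.6480 + -0.6780i → escape time 3
(row=2, col=5): c = 1.0000 + -0.6780i → escape time 2
(row=3, col=0): c = -0.7600 + -0.9520i → escape time 3
(row=3, col=1): c = -0.4080 + -0.9520i → escape time 5
(row=3, col=2): c = -0.0560 + -0.9520i → escape time 5
(row=3, col=3): c = 0.2960 + -0.9520i → escape time 4
(row=3, col=4): c = 0.6480 + -0.9520i → escape time 2
(row=3, col=5): c = 1.0000 + -0.9520i → escape time 2
(row=4, col=0): c = -0.7600 + -1.2260i → escape time 3
(row=4, col=1): c = -0.4080 + -1.2260i → escape time 3
(row=4, col=2): c = -0.0560 + -1.2260i → escape time 3
(row=4, col=3): c = 0.2960 + -1.2260i → escape time 2
(row=4, col=4): c = 0.6480 + -1.2260i → escape time 2
(row=4, col=5): c = 1.0000 + -1.2260i → escape time 2
(row=5, col=0): c = -0.7600 + -1.5000i → escape time 2
(row=5, col=1): c = -0.4080 + -1.5000i → escape time 2
(row=5, col=2): c = -0.0560 + -1.5000i → escape time 2
(row=5, col=3): c = 0.2960 + -1.5000i → escape time 2
(row=5, col=4): c = 0.6480 + -1.5000i → escape time 2
(row=5, col=5): c = 1.0000 + -1.5000i → escape time 2

Answer: 555542
555532
555532
355422
333222
222222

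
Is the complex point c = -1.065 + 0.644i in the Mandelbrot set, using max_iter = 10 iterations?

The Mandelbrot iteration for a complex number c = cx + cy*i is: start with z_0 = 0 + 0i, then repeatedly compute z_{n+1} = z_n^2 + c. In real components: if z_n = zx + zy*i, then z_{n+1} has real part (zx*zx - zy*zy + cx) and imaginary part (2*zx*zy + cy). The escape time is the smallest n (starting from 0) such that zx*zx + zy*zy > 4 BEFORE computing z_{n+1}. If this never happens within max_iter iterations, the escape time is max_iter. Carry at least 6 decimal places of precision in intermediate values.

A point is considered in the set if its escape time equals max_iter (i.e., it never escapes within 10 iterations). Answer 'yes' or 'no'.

z_0 = 0 + 0i, c = -1.0650 + 0.6440i
Iter 1: z = -1.0650 + 0.6440i, |z|^2 = 1.5490
Iter 2: z = -0.3455 + -0.7277i, |z|^2 = 0.6490
Iter 3: z = -1.4752 + 1.1469i, |z|^2 = 3.4915
Iter 4: z = -0.2041 + -2.7397i, |z|^2 = 7.5477
Escaped at iteration 4

Answer: no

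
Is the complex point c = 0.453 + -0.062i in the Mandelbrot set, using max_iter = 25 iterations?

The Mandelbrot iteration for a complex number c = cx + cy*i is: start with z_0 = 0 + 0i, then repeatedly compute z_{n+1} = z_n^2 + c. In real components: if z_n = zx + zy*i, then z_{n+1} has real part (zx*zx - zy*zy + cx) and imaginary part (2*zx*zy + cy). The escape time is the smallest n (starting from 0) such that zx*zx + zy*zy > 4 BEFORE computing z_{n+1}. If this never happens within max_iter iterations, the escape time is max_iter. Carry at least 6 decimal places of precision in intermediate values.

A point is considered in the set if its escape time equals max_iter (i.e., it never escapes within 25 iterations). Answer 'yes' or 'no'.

Answer: no

Derivation:
z_0 = 0 + 0i, c = 0.4530 + -0.0620i
Iter 1: z = 0.4530 + -0.0620i, |z|^2 = 0.2091
Iter 2: z = 0.6544 + -0.1182i, |z|^2 = 0.4422
Iter 3: z = 0.8672 + -0.2167i, |z|^2 = 0.7990
Iter 4: z = 1.1581 + -0.4378i, |z|^2 = 1.5330
Iter 5: z = 1.6027 + -1.0760i, |z|^2 = 3.7263
Iter 6: z = 1.8637 + -3.5110i, |z|^2 = 15.8003
Escaped at iteration 6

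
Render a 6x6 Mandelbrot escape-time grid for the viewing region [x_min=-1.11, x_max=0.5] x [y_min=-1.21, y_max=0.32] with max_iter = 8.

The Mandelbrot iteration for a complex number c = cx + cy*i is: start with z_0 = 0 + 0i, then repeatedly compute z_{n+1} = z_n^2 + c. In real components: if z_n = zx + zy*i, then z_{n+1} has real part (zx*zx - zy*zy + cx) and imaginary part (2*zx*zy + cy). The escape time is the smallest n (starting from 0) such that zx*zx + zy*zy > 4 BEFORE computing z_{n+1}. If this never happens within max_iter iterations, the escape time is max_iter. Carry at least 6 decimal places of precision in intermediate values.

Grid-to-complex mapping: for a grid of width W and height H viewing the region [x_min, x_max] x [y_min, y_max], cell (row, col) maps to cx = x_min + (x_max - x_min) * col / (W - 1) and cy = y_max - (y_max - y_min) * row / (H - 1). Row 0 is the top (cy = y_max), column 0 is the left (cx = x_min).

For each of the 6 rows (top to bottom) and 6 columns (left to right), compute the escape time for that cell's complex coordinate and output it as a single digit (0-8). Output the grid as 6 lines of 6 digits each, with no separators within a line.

(row=0, col=0): c = -1.1100 + 0.3200i → escape time 8
(row=0, col=1): c = -0.7880 + 0.3200i → escape time 8
(row=0, col=2): c = -0.4660 + 0.3200i → escape time 8
(row=0, col=3): c = -0.1440 + 0.3200i → escape time 8
(row=0, col=4): c = 0.1780 + 0.3200i → escape time 8
(row=0, col=5): c = 0.5000 + 0.3200i → escape time 6
(row=1, col=0): c = -1.1100 + 0.0140i → escape time 8
(row=1, col=1): c = -0.7880 + 0.0140i → escape time 8
(row=1, col=2): c = -0.4660 + 0.0140i → escape time 8
(row=1, col=3): c = -0.1440 + 0.0140i → escape time 8
(row=1, col=4): c = 0.1780 + 0.0140i → escape time 8
(row=1, col=5): c = 0.5000 + 0.0140i → escape time 5
(row=2, col=0): c = -1.1100 + -0.2920i → escape time 8
(row=2, col=1): c = -0.7880 + -0.2920i → escape time 8
(row=2, col=2): c = -0.4660 + -0.2920i → escape time 8
(row=2, col=3): c = -0.1440 + -0.2920i → escape time 8
(row=2, col=4): c = 0.1780 + -0.2920i → escape time 8
(row=2, col=5): c = 0.5000 + -0.2920i → escape time 6
(row=3, col=0): c = -1.1100 + -0.5980i → escape time 4
(row=3, col=1): c = -0.7880 + -0.5980i → escape time 5
(row=3, col=2): c = -0.4660 + -0.5980i → escape time 8
(row=3, col=3): c = -0.1440 + -0.5980i → escape time 8
(row=3, col=4): c = 0.1780 + -0.5980i → escape time 8
(row=3, col=5): c = 0.5000 + -0.5980i → escape time 4
(row=4, col=0): c = -1.1100 + -0.9040i → escape time 3
(row=4, col=1): c = -0.7880 + -0.9040i → escape time 4
(row=4, col=2): c = -0.4660 + -0.9040i → escape time 4
(row=4, col=3): c = -0.1440 + -0.9040i → escape time 8
(row=4, col=4): c = 0.1780 + -0.9040i → escape time 4
(row=4, col=5): c = 0.5000 + -0.9040i → escape time 3
(row=5, col=0): c = -1.1100 + -1.2100i → escape time 3
(row=5, col=1): c = -0.7880 + -1.2100i → escape time 3
(row=5, col=2): c = -0.4660 + -1.2100i → escape time 3
(row=5, col=3): c = -0.1440 + -1.2100i → escape time 3
(row=5, col=4): c = 0.1780 + -1.2100i → escape time 2
(row=5, col=5): c = 0.5000 + -1.2100i → escape time 2

Answer: 888886
888885
888886
458884
344843
333322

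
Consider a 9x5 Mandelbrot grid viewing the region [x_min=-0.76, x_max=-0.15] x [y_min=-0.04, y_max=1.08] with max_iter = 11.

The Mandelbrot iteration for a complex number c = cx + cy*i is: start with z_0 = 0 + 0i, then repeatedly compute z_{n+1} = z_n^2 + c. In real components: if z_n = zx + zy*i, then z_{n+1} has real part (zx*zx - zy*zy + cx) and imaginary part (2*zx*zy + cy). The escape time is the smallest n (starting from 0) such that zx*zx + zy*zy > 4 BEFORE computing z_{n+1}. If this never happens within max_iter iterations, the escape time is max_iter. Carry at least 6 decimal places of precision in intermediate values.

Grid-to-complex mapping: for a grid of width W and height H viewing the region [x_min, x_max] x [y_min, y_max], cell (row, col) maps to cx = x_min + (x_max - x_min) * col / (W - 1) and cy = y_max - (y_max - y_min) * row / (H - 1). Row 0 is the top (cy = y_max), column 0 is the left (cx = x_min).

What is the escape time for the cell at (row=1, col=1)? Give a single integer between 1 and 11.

Answer: 4

Derivation:
z_0 = 0 + 0i, c = -0.6837 + 0.8000i
Iter 1: z = -0.6837 + 0.8000i, |z|^2 = 1.1075
Iter 2: z = -0.8562 + -0.2940i, |z|^2 = 0.8196
Iter 3: z = -0.0370 + 1.3035i, |z|^2 = 1.7004
Iter 4: z = -2.3814 + 0.7034i, |z|^2 = 6.1659
Escaped at iteration 4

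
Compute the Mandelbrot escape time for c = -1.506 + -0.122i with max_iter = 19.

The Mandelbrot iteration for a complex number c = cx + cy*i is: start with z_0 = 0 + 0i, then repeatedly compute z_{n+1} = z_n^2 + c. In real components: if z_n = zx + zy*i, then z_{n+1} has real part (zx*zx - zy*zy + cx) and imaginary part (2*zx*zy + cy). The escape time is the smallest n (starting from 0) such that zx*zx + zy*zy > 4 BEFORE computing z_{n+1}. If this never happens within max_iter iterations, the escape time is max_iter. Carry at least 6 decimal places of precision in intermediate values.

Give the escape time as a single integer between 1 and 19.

Answer: 6

Derivation:
z_0 = 0 + 0i, c = -1.5060 + -0.1220i
Iter 1: z = -1.5060 + -0.1220i, |z|^2 = 2.2829
Iter 2: z = 0.7472 + 0.2455i, |z|^2 = 0.6185
Iter 3: z = -1.0080 + 0.2448i, |z|^2 = 1.0760
Iter 4: z = -0.5498 + -0.6155i, |z|^2 = 0.6812
Iter 5: z = -1.5826 + 0.5549i, |z|^2 = 2.8123
Iter 6: z = 0.6906 + -1.8782i, |z|^2 = 4.0046
Escaped at iteration 6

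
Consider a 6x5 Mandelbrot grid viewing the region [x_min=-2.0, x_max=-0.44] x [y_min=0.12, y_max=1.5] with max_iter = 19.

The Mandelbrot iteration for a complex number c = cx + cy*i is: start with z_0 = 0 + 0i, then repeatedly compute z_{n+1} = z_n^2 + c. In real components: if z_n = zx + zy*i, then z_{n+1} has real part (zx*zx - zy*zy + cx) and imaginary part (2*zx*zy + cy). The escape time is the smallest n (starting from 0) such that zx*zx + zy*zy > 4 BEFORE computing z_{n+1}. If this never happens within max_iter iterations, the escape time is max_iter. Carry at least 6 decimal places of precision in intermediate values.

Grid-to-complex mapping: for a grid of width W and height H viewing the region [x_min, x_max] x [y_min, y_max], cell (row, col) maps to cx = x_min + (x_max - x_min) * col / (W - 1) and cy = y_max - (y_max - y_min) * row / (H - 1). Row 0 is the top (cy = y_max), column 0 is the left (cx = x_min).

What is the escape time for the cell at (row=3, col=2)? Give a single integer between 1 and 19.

Answer: 4

Derivation:
z_0 = 0 + 0i, c = -1.3760 + 0.4650i
Iter 1: z = -1.3760 + 0.4650i, |z|^2 = 2.1096
Iter 2: z = 0.3012 + -0.8147i, |z|^2 = 0.7544
Iter 3: z = -1.9490 + -0.0257i, |z|^2 = 3.7993
Iter 4: z = 2.4220 + 0.5651i, |z|^2 = 6.1854
Escaped at iteration 4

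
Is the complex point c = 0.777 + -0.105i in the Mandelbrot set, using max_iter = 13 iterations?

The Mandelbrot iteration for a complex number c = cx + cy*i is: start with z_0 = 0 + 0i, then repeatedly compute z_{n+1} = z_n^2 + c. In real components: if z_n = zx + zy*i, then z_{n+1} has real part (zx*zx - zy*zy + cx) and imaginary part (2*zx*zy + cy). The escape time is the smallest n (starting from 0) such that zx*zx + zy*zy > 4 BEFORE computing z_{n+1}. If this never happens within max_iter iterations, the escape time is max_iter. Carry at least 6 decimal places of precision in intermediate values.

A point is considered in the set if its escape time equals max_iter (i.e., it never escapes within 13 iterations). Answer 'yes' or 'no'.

Answer: no

Derivation:
z_0 = 0 + 0i, c = 0.7770 + -0.1050i
Iter 1: z = 0.7770 + -0.1050i, |z|^2 = 0.6148
Iter 2: z = 1.3697 + -0.2682i, |z|^2 = 1.9480
Iter 3: z = 2.5812 + -0.8396i, |z|^2 = 7.3674
Escaped at iteration 3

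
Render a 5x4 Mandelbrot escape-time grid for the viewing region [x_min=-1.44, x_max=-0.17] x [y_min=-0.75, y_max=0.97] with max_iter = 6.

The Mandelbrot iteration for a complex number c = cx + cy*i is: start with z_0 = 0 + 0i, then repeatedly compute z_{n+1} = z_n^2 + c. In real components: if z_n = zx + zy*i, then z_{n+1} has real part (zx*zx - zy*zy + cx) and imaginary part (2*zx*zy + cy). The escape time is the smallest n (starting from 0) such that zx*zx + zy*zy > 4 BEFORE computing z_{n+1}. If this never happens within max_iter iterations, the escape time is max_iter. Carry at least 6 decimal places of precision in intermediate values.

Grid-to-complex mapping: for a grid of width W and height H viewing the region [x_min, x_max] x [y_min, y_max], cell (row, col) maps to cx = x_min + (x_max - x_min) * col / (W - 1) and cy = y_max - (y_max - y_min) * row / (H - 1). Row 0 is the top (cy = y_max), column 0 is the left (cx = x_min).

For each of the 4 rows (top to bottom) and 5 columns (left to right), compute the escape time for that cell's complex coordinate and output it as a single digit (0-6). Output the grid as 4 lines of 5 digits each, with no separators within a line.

(row=0, col=0): c = -1.4400 + 0.9700i → escape time 3
(row=0, col=1): c = -1.1225 + 0.9700i → escape time 3
(row=0, col=2): c = -0.8050 + 0.9700i → escape time 3
(row=0, col=3): c = -0.4875 + 0.9700i → escape time 4
(row=0, col=4): c = -0.1700 + 0.9700i → escape time 6
(row=1, col=0): c = -1.4400 + 0.3967i → escape time 4
(row=1, col=1): c = -1.1225 + 0.3967i → escape time 6
(row=1, col=2): c = -0.8050 + 0.3967i → escape time 6
(row=1, col=3): c = -0.4875 + 0.3967i → escape time 6
(row=1, col=4): c = -0.1700 + 0.3967i → escape time 6
(row=2, col=0): c = -1.4400 + -0.1767i → escape time 6
(row=2, col=1): c = -1.1225 + -0.1767i → escape time 6
(row=2, col=2): c = -0.8050 + -0.1767i → escape time 6
(row=2, col=3): c = -0.4875 + -0.1767i → escape time 6
(row=2, col=4): c = -0.1700 + -0.1767i → escape time 6
(row=3, col=0): c = -1.4400 + -0.7500i → escape time 3
(row=3, col=1): c = -1.1225 + -0.7500i → escape time 3
(row=3, col=2): c = -0.8050 + -0.7500i → escape time 4
(row=3, col=3): c = -0.4875 + -0.7500i → escape time 6
(row=3, col=4): c = -0.1700 + -0.7500i → escape time 6

Answer: 33346
46666
66666
33466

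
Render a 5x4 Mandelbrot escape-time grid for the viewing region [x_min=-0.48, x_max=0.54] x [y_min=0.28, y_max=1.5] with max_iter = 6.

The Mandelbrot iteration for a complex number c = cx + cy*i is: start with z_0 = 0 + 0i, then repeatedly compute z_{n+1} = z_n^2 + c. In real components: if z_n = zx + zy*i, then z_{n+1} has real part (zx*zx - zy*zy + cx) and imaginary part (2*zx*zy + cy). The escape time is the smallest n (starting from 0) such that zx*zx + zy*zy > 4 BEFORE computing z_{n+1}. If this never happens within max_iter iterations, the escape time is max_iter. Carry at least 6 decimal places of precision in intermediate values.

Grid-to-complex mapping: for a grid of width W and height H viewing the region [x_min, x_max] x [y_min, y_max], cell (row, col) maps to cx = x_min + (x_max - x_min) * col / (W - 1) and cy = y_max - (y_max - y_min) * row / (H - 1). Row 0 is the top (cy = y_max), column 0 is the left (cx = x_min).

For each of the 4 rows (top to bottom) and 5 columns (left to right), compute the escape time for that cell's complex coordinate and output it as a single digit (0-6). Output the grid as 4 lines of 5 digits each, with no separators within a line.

Answer: 22222
46432
66663
66664

Derivation:
(row=0, col=0): c = -0.4800 + 1.5000i → escape time 2
(row=0, col=1): c = -0.2250 + 1.5000i → escape time 2
(row=0, col=2): c = 0.0300 + 1.5000i → escape time 2
(row=0, col=3): c = 0.2850 + 1.5000i → escape time 2
(row=0, col=4): c = 0.5400 + 1.5000i → escape time 2
(row=1, col=0): c = -0.4800 + 1.0933i → escape time 4
(row=1, col=1): c = -0.2250 + 1.0933i → escape time 6
(row=1, col=2): c = 0.0300 + 1.0933i → escape time 4
(row=1, col=3): c = 0.2850 + 1.0933i → escape time 3
(row=1, col=4): c = 0.5400 + 1.0933i → escape time 2
(row=2, col=0): c = -0.4800 + 0.6867i → escape time 6
(row=2, col=1): c = -0.2250 + 0.6867i → escape time 6
(row=2, col=2): c = 0.0300 + 0.6867i → escape time 6
(row=2, col=3): c = 0.2850 + 0.6867i → escape time 6
(row=2, col=4): c = 0.5400 + 0.6867i → escape time 3
(row=3, col=0): c = -0.4800 + 0.2800i → escape time 6
(row=3, col=1): c = -0.2250 + 0.2800i → escape time 6
(row=3, col=2): c = 0.0300 + 0.2800i → escape time 6
(row=3, col=3): c = 0.2850 + 0.2800i → escape time 6
(row=3, col=4): c = 0.5400 + 0.2800i → escape time 4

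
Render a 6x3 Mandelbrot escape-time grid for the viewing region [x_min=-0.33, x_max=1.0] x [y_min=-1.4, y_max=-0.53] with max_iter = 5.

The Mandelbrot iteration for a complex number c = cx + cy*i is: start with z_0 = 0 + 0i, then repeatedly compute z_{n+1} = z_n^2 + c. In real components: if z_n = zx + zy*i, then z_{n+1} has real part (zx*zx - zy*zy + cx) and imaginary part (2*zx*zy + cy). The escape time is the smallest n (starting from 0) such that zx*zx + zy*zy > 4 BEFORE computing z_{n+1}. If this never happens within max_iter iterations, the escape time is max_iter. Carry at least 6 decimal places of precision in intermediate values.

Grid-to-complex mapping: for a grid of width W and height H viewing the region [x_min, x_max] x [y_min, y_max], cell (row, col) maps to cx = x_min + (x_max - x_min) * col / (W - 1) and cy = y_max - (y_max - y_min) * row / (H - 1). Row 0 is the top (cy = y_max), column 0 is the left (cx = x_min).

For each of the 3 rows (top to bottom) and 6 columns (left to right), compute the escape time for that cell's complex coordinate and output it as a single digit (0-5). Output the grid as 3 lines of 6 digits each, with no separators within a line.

Answer: 555532
554322
222222

Derivation:
(row=0, col=0): c = -0.3300 + -0.5300i → escape time 5
(row=0, col=1): c = -0.0640 + -0.5300i → escape time 5
(row=0, col=2): c = 0.2020 + -0.5300i → escape time 5
(row=0, col=3): c = 0.4680 + -0.5300i → escape time 5
(row=0, col=4): c = 0.7340 + -0.5300i → escape time 3
(row=0, col=5): c = 1.0000 + -0.5300i → escape time 2
(row=1, col=0): c = -0.3300 + -0.9650i → escape time 5
(row=1, col=1): c = -0.0640 + -0.9650i → escape time 5
(row=1, col=2): c = 0.2020 + -0.9650i → escape time 4
(row=1, col=3): c = 0.4680 + -0.9650i → escape time 3
(row=1, col=4): c = 0.7340 + -0.9650i → escape time 2
(row=1, col=5): c = 1.0000 + -0.9650i → escape time 2
(row=2, col=0): c = -0.3300 + -1.4000i → escape time 2
(row=2, col=1): c = -0.0640 + -1.4000i → escape time 2
(row=2, col=2): c = 0.2020 + -1.4000i → escape time 2
(row=2, col=3): c = 0.4680 + -1.4000i → escape time 2
(row=2, col=4): c = 0.7340 + -1.4000i → escape time 2
(row=2, col=5): c = 1.0000 + -1.4000i → escape time 2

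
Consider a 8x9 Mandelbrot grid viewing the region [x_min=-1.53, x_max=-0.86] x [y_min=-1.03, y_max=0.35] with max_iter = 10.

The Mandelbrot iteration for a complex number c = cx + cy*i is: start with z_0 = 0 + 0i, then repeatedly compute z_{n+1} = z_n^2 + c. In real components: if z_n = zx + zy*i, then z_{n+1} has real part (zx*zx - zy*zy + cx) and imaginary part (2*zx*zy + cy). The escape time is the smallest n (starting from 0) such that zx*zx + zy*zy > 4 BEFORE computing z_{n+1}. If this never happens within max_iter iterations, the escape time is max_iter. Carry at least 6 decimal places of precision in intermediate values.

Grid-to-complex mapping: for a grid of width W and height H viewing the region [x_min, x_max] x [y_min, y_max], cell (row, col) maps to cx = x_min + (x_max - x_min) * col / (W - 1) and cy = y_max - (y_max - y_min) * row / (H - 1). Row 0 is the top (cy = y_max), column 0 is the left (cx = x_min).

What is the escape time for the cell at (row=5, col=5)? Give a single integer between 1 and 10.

z_0 = 0 + 0i, c = -1.0514 + -0.5125i
Iter 1: z = -1.0514 + -0.5125i, |z|^2 = 1.3682
Iter 2: z = -0.2086 + 0.5652i, |z|^2 = 0.3630
Iter 3: z = -1.3274 + -0.7483i, |z|^2 = 2.3219
Iter 4: z = 0.1506 + 1.4740i, |z|^2 = 2.1955
Iter 5: z = -3.2015 + -0.0685i, |z|^2 = 10.2545
Escaped at iteration 5

Answer: 5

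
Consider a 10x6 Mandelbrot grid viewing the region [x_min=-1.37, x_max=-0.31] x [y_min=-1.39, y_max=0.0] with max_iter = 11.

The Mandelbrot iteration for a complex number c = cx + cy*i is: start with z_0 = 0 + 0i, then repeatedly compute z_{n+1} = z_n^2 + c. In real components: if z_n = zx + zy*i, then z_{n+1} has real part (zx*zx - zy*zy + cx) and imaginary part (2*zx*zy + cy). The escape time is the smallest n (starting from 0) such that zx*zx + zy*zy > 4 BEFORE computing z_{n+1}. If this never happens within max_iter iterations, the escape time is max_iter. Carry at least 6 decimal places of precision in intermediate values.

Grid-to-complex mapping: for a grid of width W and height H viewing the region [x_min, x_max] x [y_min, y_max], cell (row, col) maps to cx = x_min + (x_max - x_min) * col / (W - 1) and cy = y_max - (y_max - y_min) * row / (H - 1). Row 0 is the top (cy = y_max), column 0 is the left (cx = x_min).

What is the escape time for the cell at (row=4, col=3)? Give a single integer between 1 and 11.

z_0 = 0 + 0i, c = -1.0167 + -1.1120i
Iter 1: z = -1.0167 + -1.1120i, |z|^2 = 2.2702
Iter 2: z = -1.2196 + 1.1491i, |z|^2 = 2.8078
Iter 3: z = -0.8496 + -3.9148i, |z|^2 = 16.0475
Escaped at iteration 3

Answer: 3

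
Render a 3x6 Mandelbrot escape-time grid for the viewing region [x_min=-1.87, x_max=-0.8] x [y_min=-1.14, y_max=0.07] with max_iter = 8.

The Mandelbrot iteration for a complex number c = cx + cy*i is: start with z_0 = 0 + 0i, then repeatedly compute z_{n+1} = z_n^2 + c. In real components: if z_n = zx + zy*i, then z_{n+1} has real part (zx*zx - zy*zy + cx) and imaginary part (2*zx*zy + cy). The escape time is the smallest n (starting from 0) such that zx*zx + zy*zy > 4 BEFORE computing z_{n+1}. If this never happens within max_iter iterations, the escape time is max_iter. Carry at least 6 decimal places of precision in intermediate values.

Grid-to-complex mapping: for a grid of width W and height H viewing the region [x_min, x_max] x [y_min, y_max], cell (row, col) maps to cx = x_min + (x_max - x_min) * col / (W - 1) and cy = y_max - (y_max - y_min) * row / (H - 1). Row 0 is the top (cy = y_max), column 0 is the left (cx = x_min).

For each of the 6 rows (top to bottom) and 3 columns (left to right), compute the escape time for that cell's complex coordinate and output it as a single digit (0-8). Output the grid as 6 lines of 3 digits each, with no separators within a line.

(row=0, col=0): c = -1.8700 + 0.0700i → escape time 5
(row=0, col=1): c = -1.3350 + 0.0700i → escape time 8
(row=0, col=2): c = -0.8000 + 0.0700i → escape time 8
(row=1, col=0): c = -1.8700 + -0.1720i → escape time 4
(row=1, col=1): c = -1.3350 + -0.1720i → escape time 8
(row=1, col=2): c = -0.8000 + -0.1720i → escape time 8
(row=2, col=0): c = -1.8700 + -0.4140i → escape time 3
(row=2, col=1): c = -1.3350 + -0.4140i → escape time 6
(row=2, col=2): c = -0.8000 + -0.4140i → escape time 7
(row=3, col=0): c = -1.8700 + -0.6560i → escape time 2
(row=3, col=1): c = -1.3350 + -0.6560i → escape time 3
(row=3, col=2): c = -0.8000 + -0.6560i → escape time 5
(row=4, col=0): c = -1.8700 + -0.8980i → escape time 1
(row=4, col=1): c = -1.3350 + -0.8980i → escape time 3
(row=4, col=2): c = -0.8000 + -0.8980i → escape time 4
(row=5, col=0): c = -1.8700 + -1.1400i → escape time 1
(row=5, col=1): c = -1.3350 + -1.1400i → escape time 2
(row=5, col=2): c = -0.8000 + -1.1400i → escape time 3

Answer: 588
488
367
235
134
123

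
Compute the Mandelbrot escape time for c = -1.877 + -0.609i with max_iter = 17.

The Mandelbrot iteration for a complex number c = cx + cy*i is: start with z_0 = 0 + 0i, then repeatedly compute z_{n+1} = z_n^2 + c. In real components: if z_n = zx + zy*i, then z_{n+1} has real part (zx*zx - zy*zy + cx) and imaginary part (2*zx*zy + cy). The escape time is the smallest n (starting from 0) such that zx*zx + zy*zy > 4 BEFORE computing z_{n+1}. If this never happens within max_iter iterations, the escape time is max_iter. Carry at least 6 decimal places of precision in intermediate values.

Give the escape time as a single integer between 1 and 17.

Answer: 2

Derivation:
z_0 = 0 + 0i, c = -1.8770 + -0.6090i
Iter 1: z = -1.8770 + -0.6090i, |z|^2 = 3.8940
Iter 2: z = 1.2752 + 1.6772i, |z|^2 = 4.4392
Escaped at iteration 2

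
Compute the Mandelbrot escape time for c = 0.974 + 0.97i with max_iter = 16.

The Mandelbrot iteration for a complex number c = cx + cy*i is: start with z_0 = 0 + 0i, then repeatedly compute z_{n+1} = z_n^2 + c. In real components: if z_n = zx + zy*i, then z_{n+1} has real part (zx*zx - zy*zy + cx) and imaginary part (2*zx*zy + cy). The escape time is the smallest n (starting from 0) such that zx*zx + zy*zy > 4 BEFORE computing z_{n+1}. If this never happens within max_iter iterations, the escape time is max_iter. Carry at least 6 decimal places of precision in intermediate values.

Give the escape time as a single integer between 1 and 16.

Answer: 2

Derivation:
z_0 = 0 + 0i, c = 0.9740 + 0.9700i
Iter 1: z = 0.9740 + 0.9700i, |z|^2 = 1.8896
Iter 2: z = 0.9818 + 2.8596i, |z|^2 = 9.1410
Escaped at iteration 2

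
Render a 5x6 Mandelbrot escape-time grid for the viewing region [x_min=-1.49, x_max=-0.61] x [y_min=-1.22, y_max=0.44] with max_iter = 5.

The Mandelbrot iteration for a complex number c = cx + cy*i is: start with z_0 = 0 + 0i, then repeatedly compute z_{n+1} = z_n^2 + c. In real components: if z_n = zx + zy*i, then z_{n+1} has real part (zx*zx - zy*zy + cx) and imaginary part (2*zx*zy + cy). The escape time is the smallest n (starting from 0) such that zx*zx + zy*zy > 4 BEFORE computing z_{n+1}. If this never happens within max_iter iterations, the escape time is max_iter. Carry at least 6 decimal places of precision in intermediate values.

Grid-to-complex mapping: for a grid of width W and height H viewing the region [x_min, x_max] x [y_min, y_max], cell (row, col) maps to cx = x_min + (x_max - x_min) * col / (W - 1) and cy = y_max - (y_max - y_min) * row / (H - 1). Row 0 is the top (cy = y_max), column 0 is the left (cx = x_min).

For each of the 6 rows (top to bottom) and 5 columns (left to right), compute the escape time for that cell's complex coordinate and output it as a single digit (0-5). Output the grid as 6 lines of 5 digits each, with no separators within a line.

(row=0, col=0): c = -1.4900 + 0.4400i → escape time 3
(row=0, col=1): c = -1.2700 + 0.4400i → escape time 5
(row=0, col=2): c = -1.0500 + 0.4400i → escape time 5
(row=0, col=3): c = -0.8300 + 0.4400i → escape time 5
(row=0, col=4): c = -0.6100 + 0.4400i → escape time 5
(row=1, col=0): c = -1.4900 + 0.1080i → escape time 5
(row=1, col=1): c = -1.2700 + 0.1080i → escape time 5
(row=1, col=2): c = -1.0500 + 0.1080i → escape time 5
(row=1, col=3): c = -0.8300 + 0.1080i → escape time 5
(row=1, col=4): c = -0.6100 + 0.1080i → escape time 5
(row=2, col=0): c = -1.4900 + -0.2240i → escape time 5
(row=2, col=1): c = -1.2700 + -0.2240i → escape time 5
(row=2, col=2): c = -1.0500 + -0.2240i → escape time 5
(row=2, col=3): c = -0.8300 + -0.2240i → escape time 5
(row=2, col=4): c = -0.6100 + -0.2240i → escape time 5
(row=3, col=0): c = -1.4900 + -0.5560i → escape time 3
(row=3, col=1): c = -1.2700 + -0.5560i → escape time 3
(row=3, col=2): c = -1.0500 + -0.5560i → escape time 5
(row=3, col=3): c = -0.8300 + -0.5560i → escape time 5
(row=3, col=4): c = -0.6100 + -0.5560i → escape time 5
(row=4, col=0): c = -1.4900 + -0.8880i → escape time 3
(row=4, col=1): c = -1.2700 + -0.8880i → escape time 3
(row=4, col=2): c = -1.0500 + -0.8880i → escape time 3
(row=4, col=3): c = -0.8300 + -0.8880i → escape time 3
(row=4, col=4): c = -0.6100 + -0.8880i → escape time 4
(row=5, col=0): c = -1.4900 + -1.2200i → escape time 2
(row=5, col=1): c = -1.2700 + -1.2200i → escape time 2
(row=5, col=2): c = -1.0500 + -1.2200i → escape time 3
(row=5, col=3): c = -0.8300 + -1.2200i → escape time 3
(row=5, col=4): c = -0.6100 + -1.2200i → escape time 3

Answer: 35555
55555
55555
33555
33334
22333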